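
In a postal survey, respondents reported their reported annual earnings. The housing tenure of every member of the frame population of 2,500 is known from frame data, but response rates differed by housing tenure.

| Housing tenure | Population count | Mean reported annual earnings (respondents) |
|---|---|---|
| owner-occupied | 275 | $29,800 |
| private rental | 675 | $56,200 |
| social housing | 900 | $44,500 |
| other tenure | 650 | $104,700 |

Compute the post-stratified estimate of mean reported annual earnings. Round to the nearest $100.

Post-stratification weights by population share, not respondent share:
  owner-occupied: (275/2,500) × 29,800 = 3278
  private rental: (675/2,500) × 56,200 = 15,174
  social housing: (900/2,500) × 44,500 = 16,020
  other tenure: (650/2,500) × 104,700 = 27,222
Post-stratified estimate = 61,694 → $61,700.

$61,700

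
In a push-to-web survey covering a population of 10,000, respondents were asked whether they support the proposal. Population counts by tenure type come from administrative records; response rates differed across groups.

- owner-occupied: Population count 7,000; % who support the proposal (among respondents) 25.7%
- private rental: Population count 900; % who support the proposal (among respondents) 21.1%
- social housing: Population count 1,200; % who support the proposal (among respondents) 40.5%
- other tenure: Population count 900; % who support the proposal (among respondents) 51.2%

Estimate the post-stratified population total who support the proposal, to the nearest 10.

2,940

Estimated count per cell = population count × respondent percentage:
  owner-occupied: 7,000 × 25.7% = 1799
  private rental: 900 × 21.1% = 189.9
  social housing: 1,200 × 40.5% = 486
  other tenure: 900 × 51.2% = 460.8
Estimated total = 2935.7 → 2,940.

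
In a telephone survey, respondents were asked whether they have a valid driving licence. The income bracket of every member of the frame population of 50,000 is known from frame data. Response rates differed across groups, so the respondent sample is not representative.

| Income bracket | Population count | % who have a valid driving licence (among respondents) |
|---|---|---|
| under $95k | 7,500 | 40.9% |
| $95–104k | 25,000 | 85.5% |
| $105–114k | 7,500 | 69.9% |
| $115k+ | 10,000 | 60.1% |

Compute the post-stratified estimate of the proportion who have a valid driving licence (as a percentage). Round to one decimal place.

71.4%

Weight each group's respondent value by its population share:
  under $95k: (7,500/50,000) × 40.9 = 6.135
  $95–104k: (25,000/50,000) × 85.5 = 42.75
  $105–114k: (7,500/50,000) × 69.9 = 10.485
  $115k+: (10,000/50,000) × 60.1 = 12.02
Post-stratified estimate = 71.39 → 71.4%.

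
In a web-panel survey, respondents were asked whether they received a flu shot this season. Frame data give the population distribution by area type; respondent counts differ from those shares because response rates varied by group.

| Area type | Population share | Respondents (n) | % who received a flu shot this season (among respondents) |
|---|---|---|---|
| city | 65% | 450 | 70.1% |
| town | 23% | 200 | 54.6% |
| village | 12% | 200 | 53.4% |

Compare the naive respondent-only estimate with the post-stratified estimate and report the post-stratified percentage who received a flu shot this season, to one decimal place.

Without adjustment, the pooled respondent share is:
  (450/850)×70.1 + (200/850)×54.6 + (200/850)×53.4 = 62.5235%
Post-stratifying to population shares instead:
  0.65×70.1 + 0.23×54.6 + 0.12×53.4 = 64.531%

64.5%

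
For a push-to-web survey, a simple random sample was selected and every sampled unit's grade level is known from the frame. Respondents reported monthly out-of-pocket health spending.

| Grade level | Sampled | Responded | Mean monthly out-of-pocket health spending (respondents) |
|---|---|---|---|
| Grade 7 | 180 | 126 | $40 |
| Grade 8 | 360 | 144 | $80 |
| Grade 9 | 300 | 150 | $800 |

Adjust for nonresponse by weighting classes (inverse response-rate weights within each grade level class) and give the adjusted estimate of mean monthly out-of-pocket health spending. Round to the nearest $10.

Class response rates: Grade 7 126/180 = 70%, Grade 8 144/360 = 40%, Grade 9 150/300 = 50%.
Weighting each respondent by the inverse class response rate inflates each class back to its sampled size, so the class weight is n_sampled:
  Grade 7: 180 × 40 = 7200
  Grade 8: 360 × 80 = 28,800
  Grade 9: 300 × 800 = 240,000
Adjusted estimate = 276,000 / 840 = 328.571 → $330.

$330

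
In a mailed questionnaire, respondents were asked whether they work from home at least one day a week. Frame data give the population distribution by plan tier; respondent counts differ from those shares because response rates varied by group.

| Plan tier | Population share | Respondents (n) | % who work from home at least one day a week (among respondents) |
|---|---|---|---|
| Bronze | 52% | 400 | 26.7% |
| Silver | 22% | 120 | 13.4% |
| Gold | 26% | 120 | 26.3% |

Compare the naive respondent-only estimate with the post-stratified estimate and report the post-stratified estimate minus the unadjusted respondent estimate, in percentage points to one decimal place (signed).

Naive respondent-only estimate (weights = respondent counts):
  (400/640)×26.7 + (120/640)×13.4 + (120/640)×26.3 = 24.1313%
Post-stratified estimate weights by population shares:
  0.52×26.7 + 0.22×13.4 + 0.26×26.3 = 23.67%
Difference = 23.67 − 24.1313 = -0.4612 pp.

-0.5 percentage points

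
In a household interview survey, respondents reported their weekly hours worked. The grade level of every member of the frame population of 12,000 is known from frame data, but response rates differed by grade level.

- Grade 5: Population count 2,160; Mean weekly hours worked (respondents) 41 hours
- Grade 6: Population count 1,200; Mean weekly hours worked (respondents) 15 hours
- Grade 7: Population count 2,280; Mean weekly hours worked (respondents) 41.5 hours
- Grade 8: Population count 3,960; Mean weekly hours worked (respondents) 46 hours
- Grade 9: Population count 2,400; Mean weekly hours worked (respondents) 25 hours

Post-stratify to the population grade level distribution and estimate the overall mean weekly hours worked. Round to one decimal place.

Reweight to the known grade level distribution:
  Grade 5: (2,160/12,000) × 41 = 7.38
  Grade 6: (1,200/12,000) × 15 = 1.5
  Grade 7: (2,280/12,000) × 41.5 = 7.885
  Grade 8: (3,960/12,000) × 46 = 15.18
  Grade 9: (2,400/12,000) × 25 = 5
Post-stratified estimate = 36.945 → 36.9.

36.9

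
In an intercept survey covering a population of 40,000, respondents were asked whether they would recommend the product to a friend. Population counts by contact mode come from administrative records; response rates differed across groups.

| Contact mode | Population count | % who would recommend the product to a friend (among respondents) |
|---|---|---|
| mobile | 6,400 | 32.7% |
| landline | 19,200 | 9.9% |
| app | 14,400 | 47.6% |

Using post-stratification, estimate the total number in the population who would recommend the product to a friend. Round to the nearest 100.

10,800

Estimated count per cell = population count × respondent percentage:
  mobile: 6,400 × 32.7% = 2092.8
  landline: 19,200 × 9.9% = 1900.8
  app: 14,400 × 47.6% = 6854.4
Estimated total = 10,848 → 10,800.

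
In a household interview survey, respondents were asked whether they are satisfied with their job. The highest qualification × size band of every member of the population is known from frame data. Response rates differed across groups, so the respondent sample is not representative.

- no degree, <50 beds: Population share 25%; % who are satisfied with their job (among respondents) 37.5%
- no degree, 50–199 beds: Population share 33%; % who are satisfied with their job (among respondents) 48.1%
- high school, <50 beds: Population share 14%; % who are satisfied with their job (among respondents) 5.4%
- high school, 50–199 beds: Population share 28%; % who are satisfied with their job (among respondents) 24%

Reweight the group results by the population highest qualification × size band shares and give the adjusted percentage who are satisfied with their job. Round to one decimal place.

Post-stratification weights by population share, not respondent share:
  no degree, <50 beds: 0.25 × 37.5 = 9.375
  no degree, 50–199 beds: 0.33 × 48.1 = 15.873
  high school, <50 beds: 0.14 × 5.4 = 0.756
  high school, 50–199 beds: 0.28 × 24 = 6.72
Post-stratified estimate = 32.724 → 32.7%.

32.7%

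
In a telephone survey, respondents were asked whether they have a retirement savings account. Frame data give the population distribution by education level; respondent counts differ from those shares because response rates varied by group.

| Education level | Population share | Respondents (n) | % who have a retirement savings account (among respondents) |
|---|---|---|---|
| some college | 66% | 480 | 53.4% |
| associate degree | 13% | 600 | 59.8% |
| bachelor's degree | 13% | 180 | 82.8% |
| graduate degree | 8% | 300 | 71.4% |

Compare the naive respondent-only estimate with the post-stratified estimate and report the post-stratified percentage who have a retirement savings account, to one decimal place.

Unadjusted (pooled respondent) estimate weights by respondent counts:
  (480/1560)×53.4 + (600/1560)×59.8 + (180/1560)×82.8 + (300/1560)×71.4 = 62.7154%
Post-stratifying to population shares instead:
  0.66×53.4 + 0.13×59.8 + 0.13×82.8 + 0.08×71.4 = 59.494%

59.5%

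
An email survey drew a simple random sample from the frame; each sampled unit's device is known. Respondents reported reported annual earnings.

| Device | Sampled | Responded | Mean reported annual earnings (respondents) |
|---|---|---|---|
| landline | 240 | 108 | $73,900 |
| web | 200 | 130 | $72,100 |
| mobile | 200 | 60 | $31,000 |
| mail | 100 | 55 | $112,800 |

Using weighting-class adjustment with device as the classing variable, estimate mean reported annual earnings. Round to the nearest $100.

Response rates by class: landline 108/240 = 45%, web 130/200 = 65%, mobile 60/200 = 30%, mail 55/100 = 55%.
With weight = n_sampled/n_responded per class, the weighted class total is n_sampled:
  landline: 240 × 73,900 = 17,736,000
  web: 200 × 72,100 = 14,420,000
  mobile: 200 × 31,000 = 6,200,000
  mail: 100 × 112,800 = 11,280,000
Adjusted estimate = 49,636,000 / 740 = 67075.7 → $67,100.

$67,100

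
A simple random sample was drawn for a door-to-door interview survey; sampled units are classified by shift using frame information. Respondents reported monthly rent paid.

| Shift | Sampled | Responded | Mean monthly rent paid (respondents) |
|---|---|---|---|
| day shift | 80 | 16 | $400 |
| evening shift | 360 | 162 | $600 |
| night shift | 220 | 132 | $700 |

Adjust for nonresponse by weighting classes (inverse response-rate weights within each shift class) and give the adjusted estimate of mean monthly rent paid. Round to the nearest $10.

$610

Class response rates: day shift 16/80 = 20%, evening shift 162/360 = 45%, night shift 132/220 = 60%.
Inverse-response-rate weighting restores each class to its sampled count, so class totals weight by n_sampled:
  day shift: 80 × 400 = 32,000
  evening shift: 360 × 600 = 216,000
  night shift: 220 × 700 = 154,000
Adjusted estimate = 402,000 / 660 = 609.091 → $610.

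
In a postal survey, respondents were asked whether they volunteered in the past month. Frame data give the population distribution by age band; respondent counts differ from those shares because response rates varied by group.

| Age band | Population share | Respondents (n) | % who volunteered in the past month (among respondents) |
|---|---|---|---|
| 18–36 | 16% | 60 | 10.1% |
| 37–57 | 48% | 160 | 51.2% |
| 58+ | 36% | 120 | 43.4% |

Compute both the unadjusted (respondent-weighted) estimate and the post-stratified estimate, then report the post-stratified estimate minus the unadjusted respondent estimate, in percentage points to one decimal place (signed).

+0.6 percentage points

Unadjusted (pooled respondent) estimate weights by respondent counts:
  (60/340)×10.1 + (160/340)×51.2 + (120/340)×43.4 = 41.1941%
Post-stratifying to population shares instead:
  0.16×10.1 + 0.48×51.2 + 0.36×43.4 = 41.816%
Difference = 41.816 − 41.1941 = 0.6219 pp.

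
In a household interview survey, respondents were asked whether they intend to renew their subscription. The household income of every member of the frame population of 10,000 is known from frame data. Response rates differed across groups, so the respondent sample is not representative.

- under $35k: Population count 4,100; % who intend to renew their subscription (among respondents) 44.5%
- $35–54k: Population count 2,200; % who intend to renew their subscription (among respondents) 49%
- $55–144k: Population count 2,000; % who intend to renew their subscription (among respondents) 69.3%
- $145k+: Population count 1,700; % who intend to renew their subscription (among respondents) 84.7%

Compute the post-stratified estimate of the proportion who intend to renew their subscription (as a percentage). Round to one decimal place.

Each cell contributes population-share × respondent value:
  under $35k: (4,100/10,000) × 44.5 = 18.245
  $35–54k: (2,200/10,000) × 49 = 10.78
  $55–144k: (2,000/10,000) × 69.3 = 13.86
  $145k+: (1,700/10,000) × 84.7 = 14.399
Post-stratified estimate = 57.284 → 57.3%.

57.3%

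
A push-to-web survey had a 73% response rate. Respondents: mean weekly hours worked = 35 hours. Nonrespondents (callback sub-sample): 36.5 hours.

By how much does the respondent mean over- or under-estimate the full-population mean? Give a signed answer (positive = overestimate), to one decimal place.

-0.4

Nonresponse fraction = 1 − 0.73 = 0.27.
Bias = (nonresponse fraction) × (respondent mean − nonrespondent mean)
     = 0.27 × (35 − 36.5) = 0.27 × -1.5 = -0.405.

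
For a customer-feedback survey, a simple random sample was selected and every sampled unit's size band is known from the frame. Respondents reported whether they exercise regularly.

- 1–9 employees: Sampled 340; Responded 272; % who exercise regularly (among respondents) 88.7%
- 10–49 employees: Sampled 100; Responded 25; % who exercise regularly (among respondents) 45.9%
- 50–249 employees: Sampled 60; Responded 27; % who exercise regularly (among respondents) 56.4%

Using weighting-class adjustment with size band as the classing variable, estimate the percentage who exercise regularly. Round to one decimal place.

Class response rates: 1–9 employees 272/340 = 80%, 10–49 employees 25/100 = 25%, 50–249 employees 27/60 = 45%.
Weighting each respondent by the inverse class response rate inflates each class back to its sampled size, so the class weight is n_sampled:
  1–9 employees: 340 × 88.7 = 30,158
  10–49 employees: 100 × 45.9 = 4590
  50–249 employees: 60 × 56.4 = 3384
Adjusted estimate = 38,132 / 500 = 76.264 → 76.3%.

76.3%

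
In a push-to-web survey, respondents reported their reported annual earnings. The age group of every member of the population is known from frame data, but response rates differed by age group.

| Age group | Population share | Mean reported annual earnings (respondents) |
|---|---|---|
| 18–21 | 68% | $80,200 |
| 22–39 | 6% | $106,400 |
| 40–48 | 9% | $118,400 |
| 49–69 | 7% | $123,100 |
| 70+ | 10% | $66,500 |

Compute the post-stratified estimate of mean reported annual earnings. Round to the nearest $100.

Weight each group's respondent value by its population share:
  18–21: 0.68 × 80,200 = 54,536
  22–39: 0.06 × 106,400 = 6384
  40–48: 0.09 × 118,400 = 10,656
  49–69: 0.07 × 123,100 = 8617
  70+: 0.1 × 66,500 = 6650
Post-stratified estimate = 86,843 → $86,800.

$86,800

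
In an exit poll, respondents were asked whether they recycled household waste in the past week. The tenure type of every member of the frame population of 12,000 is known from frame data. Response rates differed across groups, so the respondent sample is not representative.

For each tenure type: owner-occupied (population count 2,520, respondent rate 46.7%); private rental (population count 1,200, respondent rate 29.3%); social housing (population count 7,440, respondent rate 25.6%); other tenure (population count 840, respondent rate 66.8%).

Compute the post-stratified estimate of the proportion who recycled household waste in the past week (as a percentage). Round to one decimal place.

Post-stratification weights by population share, not respondent share:
  owner-occupied: (2,520/12,000) × 46.7 = 9.807
  private rental: (1,200/12,000) × 29.3 = 2.93
  social housing: (7,440/12,000) × 25.6 = 15.872
  other tenure: (840/12,000) × 66.8 = 4.676
Post-stratified estimate = 33.285 → 33.3%.

33.3%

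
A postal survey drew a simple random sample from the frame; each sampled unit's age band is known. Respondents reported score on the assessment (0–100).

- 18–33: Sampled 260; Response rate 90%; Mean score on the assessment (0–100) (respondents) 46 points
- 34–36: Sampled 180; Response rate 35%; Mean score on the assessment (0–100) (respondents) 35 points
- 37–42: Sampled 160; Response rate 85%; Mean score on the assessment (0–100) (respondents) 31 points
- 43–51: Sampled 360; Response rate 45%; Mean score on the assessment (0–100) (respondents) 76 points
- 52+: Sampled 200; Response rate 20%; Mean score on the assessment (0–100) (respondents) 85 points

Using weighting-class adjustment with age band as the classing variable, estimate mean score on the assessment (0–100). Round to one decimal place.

58.3

Weighting each respondent by the inverse class response rate inflates each class back to its sampled size, so the class weight is n_sampled:
  18–33: 260 × 46 = 11,960
  34–36: 180 × 35 = 6300
  37–42: 160 × 31 = 4960
  43–51: 360 × 76 = 27,360
  52+: 200 × 85 = 17,000
Adjusted estimate = 67,580 / 1,160 = 58.2586 → 58.3.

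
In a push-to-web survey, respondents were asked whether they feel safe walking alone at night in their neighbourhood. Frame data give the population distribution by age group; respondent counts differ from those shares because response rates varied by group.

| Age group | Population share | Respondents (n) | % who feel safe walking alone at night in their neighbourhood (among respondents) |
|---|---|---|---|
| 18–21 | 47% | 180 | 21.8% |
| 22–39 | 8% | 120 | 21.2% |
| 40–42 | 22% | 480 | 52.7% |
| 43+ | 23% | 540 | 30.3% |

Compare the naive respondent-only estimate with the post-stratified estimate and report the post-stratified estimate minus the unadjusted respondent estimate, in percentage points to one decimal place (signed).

Without adjustment, the pooled respondent share is:
  (180/1320)×21.8 + (120/1320)×21.2 + (480/1320)×52.7 + (540/1320)×30.3 = 36.4591%
Reweighting by population age group shares:
  0.47×21.8 + 0.08×21.2 + 0.22×52.7 + 0.23×30.3 = 30.505%
Difference = 30.505 − 36.4591 = -5.9541 pp.

-6.0 percentage points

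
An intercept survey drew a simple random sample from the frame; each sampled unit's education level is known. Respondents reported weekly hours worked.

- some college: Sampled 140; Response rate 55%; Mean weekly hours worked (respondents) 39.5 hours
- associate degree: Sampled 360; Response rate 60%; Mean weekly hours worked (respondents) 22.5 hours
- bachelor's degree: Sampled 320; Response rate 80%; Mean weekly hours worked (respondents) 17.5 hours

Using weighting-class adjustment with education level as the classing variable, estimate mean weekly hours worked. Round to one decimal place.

23.5

With weight = n_sampled/n_responded per class, the weighted class total is n_sampled:
  some college: 140 × 39.5 = 5530
  associate degree: 360 × 22.5 = 8100
  bachelor's degree: 320 × 17.5 = 5600
Adjusted estimate = 19,230 / 820 = 23.4512 → 23.5.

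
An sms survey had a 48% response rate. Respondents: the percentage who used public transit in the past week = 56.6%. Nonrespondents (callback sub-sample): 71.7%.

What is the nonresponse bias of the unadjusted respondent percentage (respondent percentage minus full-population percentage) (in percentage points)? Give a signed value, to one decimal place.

-7.9 percentage points

Nonresponse fraction = 1 − 0.48 = 0.52.
Bias = (nonresponse fraction) × (respondent percentage − nonrespondent percentage)
     = 0.52 × (56.6 − 71.7) = 0.52 × -15.1 = -7.852.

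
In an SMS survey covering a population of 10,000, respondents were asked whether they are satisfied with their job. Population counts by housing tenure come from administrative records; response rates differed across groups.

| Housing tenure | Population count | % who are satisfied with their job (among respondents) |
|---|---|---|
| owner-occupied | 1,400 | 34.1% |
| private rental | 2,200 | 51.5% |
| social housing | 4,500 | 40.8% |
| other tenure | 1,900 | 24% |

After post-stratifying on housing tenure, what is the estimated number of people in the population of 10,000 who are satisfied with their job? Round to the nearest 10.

3,900

Estimated count per cell = population count × respondent percentage:
  owner-occupied: 1,400 × 34.1% = 477.4
  private rental: 2,200 × 51.5% = 1133
  social housing: 4,500 × 40.8% = 1836
  other tenure: 1,900 × 24% = 456
Estimated total = 3902.4 → 3,900.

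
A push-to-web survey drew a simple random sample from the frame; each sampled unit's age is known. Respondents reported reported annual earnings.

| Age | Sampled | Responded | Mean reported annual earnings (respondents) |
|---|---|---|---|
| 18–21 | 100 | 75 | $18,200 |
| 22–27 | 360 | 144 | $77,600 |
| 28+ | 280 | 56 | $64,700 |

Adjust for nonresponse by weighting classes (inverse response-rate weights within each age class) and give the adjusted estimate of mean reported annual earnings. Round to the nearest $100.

Class response rates: 18–21 75/100 = 75%, 22–27 144/360 = 40%, 28+ 56/280 = 20%.
With weight = n_sampled/n_responded per class, the weighted class total is n_sampled:
  18–21: 100 × 18,200 = 1,820,000
  22–27: 360 × 77,600 = 27,936,000
  28+: 280 × 64,700 = 18,116,000
Adjusted estimate = 47,872,000 / 740 = 64691.9 → $64,700.

$64,700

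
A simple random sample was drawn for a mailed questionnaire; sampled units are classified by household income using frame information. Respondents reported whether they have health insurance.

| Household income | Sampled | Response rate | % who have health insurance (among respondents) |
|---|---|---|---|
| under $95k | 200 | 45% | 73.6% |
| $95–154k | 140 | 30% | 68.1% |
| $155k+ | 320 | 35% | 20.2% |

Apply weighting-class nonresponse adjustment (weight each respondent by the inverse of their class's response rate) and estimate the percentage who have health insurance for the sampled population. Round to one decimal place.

Weighting each respondent by the inverse class response rate inflates each class back to its sampled size, so the class weight is n_sampled:
  under $95k: 200 × 73.6 = 14720
  $95–154k: 140 × 68.1 = 9534
  $155k+: 320 × 20.2 = 6464
Adjusted estimate = 30,718 / 660 = 46.5424 → 46.5%.

46.5%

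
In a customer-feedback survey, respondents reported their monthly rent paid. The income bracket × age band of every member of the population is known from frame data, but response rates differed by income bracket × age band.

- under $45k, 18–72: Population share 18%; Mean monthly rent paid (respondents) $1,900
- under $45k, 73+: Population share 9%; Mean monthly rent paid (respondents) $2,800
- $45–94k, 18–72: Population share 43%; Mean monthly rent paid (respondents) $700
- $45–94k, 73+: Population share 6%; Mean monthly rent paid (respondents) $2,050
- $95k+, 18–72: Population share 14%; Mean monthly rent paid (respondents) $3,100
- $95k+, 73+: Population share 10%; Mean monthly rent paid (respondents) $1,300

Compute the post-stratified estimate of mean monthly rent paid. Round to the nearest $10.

Post-stratification weights by population share, not respondent share:
  under $45k, 18–72: 0.18 × 1900 = 342
  under $45k, 73+: 0.09 × 2800 = 252
  $45–94k, 18–72: 0.43 × 700 = 301
  $45–94k, 73+: 0.06 × 2050 = 123
  $95k+, 18–72: 0.14 × 3100 = 434
  $95k+, 73+: 0.1 × 1300 = 130
Post-stratified estimate = 1582 → $1,580.

$1,580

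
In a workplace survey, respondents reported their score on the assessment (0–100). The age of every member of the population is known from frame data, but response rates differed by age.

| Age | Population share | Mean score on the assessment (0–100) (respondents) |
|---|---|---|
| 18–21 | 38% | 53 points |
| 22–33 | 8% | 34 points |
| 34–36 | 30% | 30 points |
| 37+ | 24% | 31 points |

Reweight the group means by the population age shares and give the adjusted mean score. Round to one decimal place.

Reweight to the known age distribution:
  18–21: 0.38 × 53 = 20.14
  22–33: 0.08 × 34 = 2.72
  34–36: 0.3 × 30 = 9
  37+: 0.24 × 31 = 7.44
Post-stratified estimate = 39.3 → 39.3.

39.3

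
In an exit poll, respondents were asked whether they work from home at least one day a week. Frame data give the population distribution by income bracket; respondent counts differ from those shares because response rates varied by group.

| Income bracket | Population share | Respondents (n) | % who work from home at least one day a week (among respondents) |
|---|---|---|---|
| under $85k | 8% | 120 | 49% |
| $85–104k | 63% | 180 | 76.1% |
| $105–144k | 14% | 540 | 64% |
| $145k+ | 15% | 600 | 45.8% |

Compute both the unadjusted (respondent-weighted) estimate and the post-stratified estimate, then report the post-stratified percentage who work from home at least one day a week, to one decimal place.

Unadjusted (pooled respondent) estimate weights by respondent counts:
  (120/1440)×49 + (180/1440)×76.1 + (540/1440)×64 + (600/1440)×45.8 = 56.6792%
Post-stratified estimate weights by population shares:
  0.08×49 + 0.63×76.1 + 0.14×64 + 0.15×45.8 = 67.693%

67.7%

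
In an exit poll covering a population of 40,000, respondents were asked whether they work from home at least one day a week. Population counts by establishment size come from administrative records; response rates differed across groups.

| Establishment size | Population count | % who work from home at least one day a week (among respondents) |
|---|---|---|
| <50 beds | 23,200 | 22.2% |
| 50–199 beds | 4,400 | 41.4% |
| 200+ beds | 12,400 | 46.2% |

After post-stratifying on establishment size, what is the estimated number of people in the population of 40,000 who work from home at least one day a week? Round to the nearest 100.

Apply each group's respondent rate to its population count:
  <50 beds: 23,200 × 22.2% = 5150.4
  50–199 beds: 4,400 × 41.4% = 1821.6
  200+ beds: 12,400 × 46.2% = 5728.8
Estimated total = 12700.8 → 12,700.

12,700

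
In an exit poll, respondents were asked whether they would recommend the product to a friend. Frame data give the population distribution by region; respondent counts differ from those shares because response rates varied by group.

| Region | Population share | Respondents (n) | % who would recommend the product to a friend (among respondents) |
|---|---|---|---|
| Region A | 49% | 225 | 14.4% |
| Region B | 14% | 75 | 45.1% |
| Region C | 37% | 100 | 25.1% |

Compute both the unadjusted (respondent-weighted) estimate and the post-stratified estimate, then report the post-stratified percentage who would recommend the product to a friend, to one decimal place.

22.7%

Unadjusted (pooled respondent) estimate weights by respondent counts:
  (225/400)×14.4 + (75/400)×45.1 + (100/400)×25.1 = 22.8313%
Reweighting by population region shares:
  0.49×14.4 + 0.14×45.1 + 0.37×25.1 = 22.657%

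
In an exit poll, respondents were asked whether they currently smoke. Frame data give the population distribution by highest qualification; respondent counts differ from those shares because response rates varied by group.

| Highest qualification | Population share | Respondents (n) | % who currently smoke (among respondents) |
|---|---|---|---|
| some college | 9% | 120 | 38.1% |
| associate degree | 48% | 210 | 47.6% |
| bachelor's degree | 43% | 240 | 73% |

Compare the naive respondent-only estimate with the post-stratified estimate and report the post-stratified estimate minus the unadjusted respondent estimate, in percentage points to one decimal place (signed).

Naive respondent-only estimate (weights = respondent counts):
  (120/570)×38.1 + (210/570)×47.6 + (240/570)×73 = 56.2947%
Post-stratifying to population shares instead:
  0.09×38.1 + 0.48×47.6 + 0.43×73 = 57.667%
Difference = 57.667 − 56.2947 = 1.3723 pp.

+1.4 percentage points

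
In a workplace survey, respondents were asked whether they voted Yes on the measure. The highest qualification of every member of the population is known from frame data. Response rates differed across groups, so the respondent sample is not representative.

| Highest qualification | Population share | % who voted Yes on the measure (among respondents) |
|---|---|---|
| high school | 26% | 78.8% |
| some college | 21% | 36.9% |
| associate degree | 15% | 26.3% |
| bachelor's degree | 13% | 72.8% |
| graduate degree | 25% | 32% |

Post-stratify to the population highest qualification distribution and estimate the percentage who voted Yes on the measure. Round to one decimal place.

49.6%

Each cell contributes population-share × respondent value:
  high school: 0.26 × 78.8 = 20.488
  some college: 0.21 × 36.9 = 7.749
  associate degree: 0.15 × 26.3 = 3.945
  bachelor's degree: 0.13 × 72.8 = 9.464
  graduate degree: 0.25 × 32 = 8
Post-stratified estimate = 49.646 → 49.6%.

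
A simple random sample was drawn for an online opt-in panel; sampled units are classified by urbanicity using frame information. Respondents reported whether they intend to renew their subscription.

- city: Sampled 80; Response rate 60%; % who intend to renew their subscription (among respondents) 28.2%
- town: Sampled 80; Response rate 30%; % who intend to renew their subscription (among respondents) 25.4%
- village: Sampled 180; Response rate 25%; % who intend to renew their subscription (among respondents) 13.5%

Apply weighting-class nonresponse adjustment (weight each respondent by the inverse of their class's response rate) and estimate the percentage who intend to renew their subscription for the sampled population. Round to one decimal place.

19.8%

Weighting each respondent by the inverse class response rate inflates each class back to its sampled size, so the class weight is n_sampled:
  city: 80 × 28.2 = 2256
  town: 80 × 25.4 = 2032
  village: 180 × 13.5 = 2430
Adjusted estimate = 6718 / 340 = 19.7588 → 19.8%.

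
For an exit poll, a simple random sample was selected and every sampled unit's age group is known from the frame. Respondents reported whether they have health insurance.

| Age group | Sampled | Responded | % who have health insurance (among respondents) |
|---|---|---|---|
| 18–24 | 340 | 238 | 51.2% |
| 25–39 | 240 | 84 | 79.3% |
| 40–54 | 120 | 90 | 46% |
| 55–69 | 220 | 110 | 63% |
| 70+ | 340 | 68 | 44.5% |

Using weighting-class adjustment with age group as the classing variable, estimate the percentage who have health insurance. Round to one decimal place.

56.3%

Class response rates: 18–24 238/340 = 70%, 25–39 84/240 = 35%, 40–54 90/120 = 75%, 55–69 110/220 = 50%, 70+ 68/340 = 20%.
Weighting each respondent by the inverse class response rate inflates each class back to its sampled size, so the class weight is n_sampled:
  18–24: 340 × 51.2 = 17,408
  25–39: 240 × 79.3 = 19,032
  40–54: 120 × 46 = 5520
  55–69: 220 × 63 = 13,860
  70+: 340 × 44.5 = 15,130
Adjusted estimate = 70,950 / 1,260 = 56.3095 → 56.3%.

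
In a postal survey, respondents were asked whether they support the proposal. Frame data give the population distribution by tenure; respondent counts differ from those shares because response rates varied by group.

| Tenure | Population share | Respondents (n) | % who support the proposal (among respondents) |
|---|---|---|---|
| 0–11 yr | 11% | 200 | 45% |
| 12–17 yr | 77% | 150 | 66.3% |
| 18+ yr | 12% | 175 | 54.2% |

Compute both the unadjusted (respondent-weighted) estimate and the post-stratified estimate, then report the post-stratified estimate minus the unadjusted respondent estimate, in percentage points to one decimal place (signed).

+8.4 percentage points

Naive respondent-only estimate (weights = respondent counts):
  (200/525)×45 + (150/525)×66.3 + (175/525)×54.2 = 54.1524%
Reweighting by population tenure shares:
  0.11×45 + 0.77×66.3 + 0.12×54.2 = 62.505%
Difference = 62.505 − 54.1524 = 8.3526 pp.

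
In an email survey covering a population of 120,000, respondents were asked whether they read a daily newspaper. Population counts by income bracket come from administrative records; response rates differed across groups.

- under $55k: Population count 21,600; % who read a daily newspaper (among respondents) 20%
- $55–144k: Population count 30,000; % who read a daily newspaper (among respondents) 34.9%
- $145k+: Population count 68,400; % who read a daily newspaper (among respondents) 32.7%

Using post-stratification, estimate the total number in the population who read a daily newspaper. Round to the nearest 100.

37,200

Apply each group's respondent rate to its population count:
  under $55k: 21,600 × 20% = 4320
  $55–144k: 30,000 × 34.9% = 10,470
  $145k+: 68,400 × 32.7% = 22366.8
Estimated total = 37156.8 → 37,200.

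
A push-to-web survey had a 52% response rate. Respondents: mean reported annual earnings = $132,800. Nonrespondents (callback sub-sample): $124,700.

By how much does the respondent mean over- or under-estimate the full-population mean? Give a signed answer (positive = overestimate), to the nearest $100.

+$3,900

Nonresponse fraction = 1 − 0.52 = 0.48.
Bias = (nonresponse fraction) × (respondent mean − nonrespondent mean)
     = 0.48 × (132,800 − 124,700) = 0.48 × 8100 = 3888.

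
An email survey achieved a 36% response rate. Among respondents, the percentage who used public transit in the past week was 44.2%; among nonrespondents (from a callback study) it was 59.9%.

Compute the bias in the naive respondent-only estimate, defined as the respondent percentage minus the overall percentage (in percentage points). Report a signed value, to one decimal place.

-10.0 percentage points

Nonresponse fraction = 1 − 0.36 = 0.64.
Bias = (nonresponse fraction) × (respondent percentage − nonrespondent percentage)
     = 0.64 × (44.2 − 59.9) = 0.64 × -15.7 = -10.048.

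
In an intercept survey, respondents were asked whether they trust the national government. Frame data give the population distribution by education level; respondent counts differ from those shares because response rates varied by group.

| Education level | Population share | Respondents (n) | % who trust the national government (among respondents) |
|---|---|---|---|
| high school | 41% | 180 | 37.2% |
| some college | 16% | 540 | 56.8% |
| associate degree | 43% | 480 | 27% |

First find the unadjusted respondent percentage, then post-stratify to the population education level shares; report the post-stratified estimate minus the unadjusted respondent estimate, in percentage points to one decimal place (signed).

-6.0 percentage points

Without adjustment, the pooled respondent share is:
  (180/1200)×37.2 + (540/1200)×56.8 + (480/1200)×27 = 41.94%
Post-stratifying to population shares instead:
  0.41×37.2 + 0.16×56.8 + 0.43×27 = 35.95%
Difference = 35.95 − 41.94 = -5.99 pp.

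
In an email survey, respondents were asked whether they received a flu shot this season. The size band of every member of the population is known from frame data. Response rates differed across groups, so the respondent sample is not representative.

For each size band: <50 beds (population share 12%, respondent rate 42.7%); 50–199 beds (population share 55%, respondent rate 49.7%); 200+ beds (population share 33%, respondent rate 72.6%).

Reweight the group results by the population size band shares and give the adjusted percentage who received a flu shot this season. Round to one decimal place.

56.4%

Weight each group's respondent value by its population share:
  <50 beds: 0.12 × 42.7 = 5.124
  50–199 beds: 0.55 × 49.7 = 27.335
  200+ beds: 0.33 × 72.6 = 23.958
Post-stratified estimate = 56.417 → 56.4%.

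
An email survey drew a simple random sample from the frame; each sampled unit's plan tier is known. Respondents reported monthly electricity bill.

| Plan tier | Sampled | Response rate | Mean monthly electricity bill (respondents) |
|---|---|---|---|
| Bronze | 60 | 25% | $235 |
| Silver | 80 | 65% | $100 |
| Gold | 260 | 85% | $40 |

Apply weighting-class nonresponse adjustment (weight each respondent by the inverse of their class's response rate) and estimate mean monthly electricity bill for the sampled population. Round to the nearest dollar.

$81

With weight = n_sampled/n_responded per class, the weighted class total is n_sampled:
  Bronze: 60 × 235 = 14,100
  Silver: 80 × 100 = 8000
  Gold: 260 × 40 = 10,400
Adjusted estimate = 32,500 / 400 = 81.25 → $81.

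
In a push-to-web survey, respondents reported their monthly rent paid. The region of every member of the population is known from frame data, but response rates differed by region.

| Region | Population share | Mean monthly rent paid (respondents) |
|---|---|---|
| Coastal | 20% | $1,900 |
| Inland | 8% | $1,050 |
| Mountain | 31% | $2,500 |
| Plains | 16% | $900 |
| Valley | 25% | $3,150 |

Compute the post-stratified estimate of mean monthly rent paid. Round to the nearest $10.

Reweight to the known region distribution:
  Coastal: 0.2 × 1900 = 380
  Inland: 0.08 × 1050 = 84
  Mountain: 0.31 × 2500 = 775
  Plains: 0.16 × 900 = 144
  Valley: 0.25 × 3150 = 787.5
Post-stratified estimate = 2170.5 → $2,170.

$2,170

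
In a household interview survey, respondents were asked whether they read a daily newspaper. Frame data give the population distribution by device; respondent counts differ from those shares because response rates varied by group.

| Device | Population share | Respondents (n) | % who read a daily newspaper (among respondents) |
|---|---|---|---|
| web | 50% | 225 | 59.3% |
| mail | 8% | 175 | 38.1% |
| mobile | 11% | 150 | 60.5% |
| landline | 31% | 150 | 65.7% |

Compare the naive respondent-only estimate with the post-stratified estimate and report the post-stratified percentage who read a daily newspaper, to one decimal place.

59.7%

Naive respondent-only estimate (weights = respondent counts):
  (225/700)×59.3 + (175/700)×38.1 + (150/700)×60.5 + (150/700)×65.7 = 55.6286%
Reweighting by population device shares:
  0.5×59.3 + 0.08×38.1 + 0.11×60.5 + 0.31×65.7 = 59.72%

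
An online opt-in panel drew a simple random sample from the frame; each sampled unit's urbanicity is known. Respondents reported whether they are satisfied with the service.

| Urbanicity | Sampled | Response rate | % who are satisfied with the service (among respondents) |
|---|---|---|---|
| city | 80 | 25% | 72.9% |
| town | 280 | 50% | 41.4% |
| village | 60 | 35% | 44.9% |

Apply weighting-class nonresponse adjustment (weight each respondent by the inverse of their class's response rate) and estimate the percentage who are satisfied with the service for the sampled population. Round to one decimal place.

47.9%

Weighting each respondent by the inverse class response rate inflates each class back to its sampled size, so the class weight is n_sampled:
  city: 80 × 72.9 = 5832
  town: 280 × 41.4 = 11,592
  village: 60 × 44.9 = 2694
Adjusted estimate = 20,118 / 420 = 47.9 → 47.9%.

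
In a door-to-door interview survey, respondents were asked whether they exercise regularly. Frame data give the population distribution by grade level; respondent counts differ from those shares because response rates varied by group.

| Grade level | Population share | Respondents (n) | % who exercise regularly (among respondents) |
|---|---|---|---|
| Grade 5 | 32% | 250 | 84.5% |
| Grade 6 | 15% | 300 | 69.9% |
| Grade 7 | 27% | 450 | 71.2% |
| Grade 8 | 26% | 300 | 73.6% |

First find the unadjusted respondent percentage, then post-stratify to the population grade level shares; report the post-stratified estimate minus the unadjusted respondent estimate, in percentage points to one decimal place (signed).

+1.9 percentage points

Unadjusted (pooled respondent) estimate weights by respondent counts:
  (250/1300)×84.5 + (300/1300)×69.9 + (450/1300)×71.2 + (300/1300)×73.6 = 74.0115%
Reweighting by population grade level shares:
  0.32×84.5 + 0.15×69.9 + 0.27×71.2 + 0.26×73.6 = 75.885%
Difference = 75.885 − 74.0115 = 1.8735 pp.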